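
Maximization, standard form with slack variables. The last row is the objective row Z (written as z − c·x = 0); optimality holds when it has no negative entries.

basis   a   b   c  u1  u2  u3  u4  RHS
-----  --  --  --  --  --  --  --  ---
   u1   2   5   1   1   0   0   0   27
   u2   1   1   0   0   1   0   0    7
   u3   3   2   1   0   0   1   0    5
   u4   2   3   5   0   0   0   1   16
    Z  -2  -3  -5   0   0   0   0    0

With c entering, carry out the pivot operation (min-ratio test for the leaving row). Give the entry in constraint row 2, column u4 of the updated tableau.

Ratio test on column c — row 1: 27/1 = 27; row 2: entry 0 ≤ 0; row 3: 5/1 = 5; row 4: 16/5 = 16/5. Minimum is 16/5 at row 4 (u4 leaves); pivot element 5.
Divide row 4 by 5; eliminate column c from the other rows.
Row 2 update in column u4: 0 − 0·(1/5) = 0.

0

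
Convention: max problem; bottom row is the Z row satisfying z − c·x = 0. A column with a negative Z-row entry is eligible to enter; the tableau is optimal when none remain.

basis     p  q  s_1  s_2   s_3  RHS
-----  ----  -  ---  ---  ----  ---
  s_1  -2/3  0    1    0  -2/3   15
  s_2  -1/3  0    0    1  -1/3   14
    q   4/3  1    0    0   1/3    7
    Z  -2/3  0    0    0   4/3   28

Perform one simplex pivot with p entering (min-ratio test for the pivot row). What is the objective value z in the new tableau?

Ratio test on column p — row 1: entry -2/3 ≤ 0; row 2: entry -1/3 ≤ 0; row 3: 7/(4/3) = 21/4. Minimum is 21/4 at row 3 (q leaves); pivot element 4/3.
Pivot on row 3; the Z-row RHS becomes 28 − (-2/3)·(21/4) = 63/2.

63/2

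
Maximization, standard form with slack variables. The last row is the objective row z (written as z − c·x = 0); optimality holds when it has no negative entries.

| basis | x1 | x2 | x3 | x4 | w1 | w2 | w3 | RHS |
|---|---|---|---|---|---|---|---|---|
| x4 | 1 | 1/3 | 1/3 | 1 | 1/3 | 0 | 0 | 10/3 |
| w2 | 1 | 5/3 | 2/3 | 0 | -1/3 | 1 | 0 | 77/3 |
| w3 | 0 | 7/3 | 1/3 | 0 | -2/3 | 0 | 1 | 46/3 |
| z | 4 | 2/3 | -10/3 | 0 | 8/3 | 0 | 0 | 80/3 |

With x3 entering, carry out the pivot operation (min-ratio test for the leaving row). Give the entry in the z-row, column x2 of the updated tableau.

Ratio test on column x3 — row 1: (10/3)/(1/3) = 10; row 2: (77/3)/(2/3) = 77/2; row 3: (46/3)/(1/3) = 46. Minimum is 10 at row 1 (x4 leaves); pivot element 1/3.
Divide row 1 by 1/3; eliminate column x3 from the other rows.
z-row update in column x2: 2/3 − (-10/3)·1 = 4.

4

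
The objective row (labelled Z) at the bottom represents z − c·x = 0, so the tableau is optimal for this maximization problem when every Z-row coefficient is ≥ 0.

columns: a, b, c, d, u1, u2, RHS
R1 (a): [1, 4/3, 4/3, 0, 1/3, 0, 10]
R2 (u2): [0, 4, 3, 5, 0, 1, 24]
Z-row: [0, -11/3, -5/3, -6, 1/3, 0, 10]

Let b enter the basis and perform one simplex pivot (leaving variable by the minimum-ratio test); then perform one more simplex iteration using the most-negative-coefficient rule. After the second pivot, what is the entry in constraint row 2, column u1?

Ratio test on column b — row 1: 10/(4/3) = 15/2; row 2: 24/4 = 6. Minimum is 6 at row 2 (u2 leaves); pivot element 4.
Divide row 2 by 4; eliminate column b from the other rows.
Second iteration: most negative Z-row entry is -17/12 in column d, so d enters.
Ratio test on column d — row 1: entry -5/3 ≤ 0; row 2: 6/(5/4) = 24/5. Minimum is 24/5 at row 2 (b leaves); pivot element 5/4.
Divide row 2 by 5/4; eliminate column d from the other rows.
After both pivots, the entry at constraint row 2, column u1 is 0.

0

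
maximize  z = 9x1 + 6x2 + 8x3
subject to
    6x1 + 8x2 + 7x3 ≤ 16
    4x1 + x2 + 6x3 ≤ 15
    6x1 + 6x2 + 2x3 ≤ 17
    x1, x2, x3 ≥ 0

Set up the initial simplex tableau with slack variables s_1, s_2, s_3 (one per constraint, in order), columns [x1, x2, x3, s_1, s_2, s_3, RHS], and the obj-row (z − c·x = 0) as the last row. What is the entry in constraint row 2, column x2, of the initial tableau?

Constraint 2 has coefficient 1 on x2.

1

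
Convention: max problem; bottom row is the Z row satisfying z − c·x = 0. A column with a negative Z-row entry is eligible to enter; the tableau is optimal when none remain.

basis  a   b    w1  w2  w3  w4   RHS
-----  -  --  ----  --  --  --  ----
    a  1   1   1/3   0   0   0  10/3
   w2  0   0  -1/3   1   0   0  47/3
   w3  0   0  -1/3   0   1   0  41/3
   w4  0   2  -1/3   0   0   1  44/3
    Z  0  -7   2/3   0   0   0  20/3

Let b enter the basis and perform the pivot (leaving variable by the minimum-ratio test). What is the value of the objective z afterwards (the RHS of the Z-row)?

Ratio test on column b — row 1: (10/3)/1 = 10/3; row 2: entry 0 ≤ 0; row 3: entry 0 ≤ 0; row 4: (44/3)/2 = 22/3. Minimum is 10/3 at row 1 (a leaves); pivot element 1.
Pivot on row 1; the Z-row RHS becomes 20/3 − (-7)·(10/3) = 30.

30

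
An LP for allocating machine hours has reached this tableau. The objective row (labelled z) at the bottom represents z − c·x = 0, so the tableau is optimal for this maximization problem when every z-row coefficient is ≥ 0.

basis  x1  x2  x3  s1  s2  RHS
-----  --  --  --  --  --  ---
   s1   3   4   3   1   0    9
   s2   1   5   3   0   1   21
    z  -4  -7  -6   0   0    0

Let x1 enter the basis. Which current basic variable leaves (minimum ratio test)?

Column x1 entries and ratios — s1: 9/3 = 3; s2: 21/1 = 21.
Smallest ratio is 3 in the row of s1, so s1 leaves.

s1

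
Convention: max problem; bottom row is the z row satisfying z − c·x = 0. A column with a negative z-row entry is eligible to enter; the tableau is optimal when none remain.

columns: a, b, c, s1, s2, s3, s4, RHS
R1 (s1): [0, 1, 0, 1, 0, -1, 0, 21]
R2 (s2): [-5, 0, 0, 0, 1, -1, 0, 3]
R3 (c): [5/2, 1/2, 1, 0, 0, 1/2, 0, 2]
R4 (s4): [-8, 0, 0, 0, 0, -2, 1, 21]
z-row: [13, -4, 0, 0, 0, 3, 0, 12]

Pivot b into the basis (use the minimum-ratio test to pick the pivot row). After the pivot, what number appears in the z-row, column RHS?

Ratio test on column b — row 1: 21/1 = 21; row 2: entry 0 ≤ 0; row 3: 2/(1/2) = 4; row 4: entry 0 ≤ 0. Minimum is 4 at row 3 (c leaves); pivot element 1/2.
Divide row 3 by 1/2; eliminate column b from the other rows.
z-row update in column RHS: 12 − (-4)·4 = 28.

28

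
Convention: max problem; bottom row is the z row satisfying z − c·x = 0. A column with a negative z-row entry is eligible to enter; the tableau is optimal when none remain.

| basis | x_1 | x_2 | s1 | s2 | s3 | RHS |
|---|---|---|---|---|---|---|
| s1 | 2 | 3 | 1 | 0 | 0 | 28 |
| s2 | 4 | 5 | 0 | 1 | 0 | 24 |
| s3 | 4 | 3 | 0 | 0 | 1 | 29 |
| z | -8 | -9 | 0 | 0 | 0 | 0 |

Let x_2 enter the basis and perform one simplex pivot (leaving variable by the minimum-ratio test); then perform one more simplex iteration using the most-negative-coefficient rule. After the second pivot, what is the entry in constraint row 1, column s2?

Ratio test on column x_2 — row 1: 28/3 = 28/3; row 2: 24/5 = 24/5; row 3: 29/3 = 29/3. Minimum is 24/5 at row 2 (s2 leaves); pivot element 5.
Divide row 2 by 5; eliminate column x_2 from the other rows.
Second iteration: most negative z-row entry is -4/5 in column x_1, so x_1 enters.
Ratio test on column x_1 — row 1: entry -2/5 ≤ 0; row 2: (24/5)/(4/5) = 6; row 3: (73/5)/(8/5) = 73/8. Minimum is 6 at row 2 (x_2 leaves); pivot element 4/5.
Divide row 2 by 4/5; eliminate column x_1 from the other rows.
After both pivots, the entry at constraint row 1, column s2 is -1/2.

-1/2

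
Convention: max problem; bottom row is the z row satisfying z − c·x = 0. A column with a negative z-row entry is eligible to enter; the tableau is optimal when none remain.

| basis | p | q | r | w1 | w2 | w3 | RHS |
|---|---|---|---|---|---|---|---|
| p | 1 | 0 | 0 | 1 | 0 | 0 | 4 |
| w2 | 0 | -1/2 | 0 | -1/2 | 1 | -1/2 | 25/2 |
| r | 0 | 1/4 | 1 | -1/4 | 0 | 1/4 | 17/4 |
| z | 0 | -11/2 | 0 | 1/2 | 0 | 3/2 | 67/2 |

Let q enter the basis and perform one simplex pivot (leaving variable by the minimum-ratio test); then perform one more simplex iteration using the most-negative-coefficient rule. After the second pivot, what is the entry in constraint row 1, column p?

1

Ratio test on column q — row 1: entry 0 ≤ 0; row 2: entry -1/2 ≤ 0; row 3: (17/4)/(1/4) = 17. Minimum is 17 at row 3 (r leaves); pivot element 1/4.
Divide row 3 by 1/4; eliminate column q from the other rows.
Second iteration: most negative z-row entry is -5 in column w1, so w1 enters.
Ratio test on column w1 — row 1: 4/1 = 4; row 2: entry -1 ≤ 0; row 3: entry -1 ≤ 0. Minimum is 4 at row 1 (p leaves); pivot element 1.
Divide row 1 by 1; eliminate column w1 from the other rows.
After both pivots, the entry at constraint row 1, column p is 1.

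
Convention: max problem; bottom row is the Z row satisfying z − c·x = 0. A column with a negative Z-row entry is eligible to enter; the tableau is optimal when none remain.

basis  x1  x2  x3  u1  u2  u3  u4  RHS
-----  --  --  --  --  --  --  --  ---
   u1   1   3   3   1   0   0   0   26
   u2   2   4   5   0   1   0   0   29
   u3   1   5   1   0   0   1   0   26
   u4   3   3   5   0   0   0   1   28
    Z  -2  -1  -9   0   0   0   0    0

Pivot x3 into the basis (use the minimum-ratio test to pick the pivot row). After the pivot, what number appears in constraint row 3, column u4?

Ratio test on column x3 — row 1: 26/3 = 26/3; row 2: 29/5 = 29/5; row 3: 26/1 = 26; row 4: 28/5 = 28/5. Minimum is 28/5 at row 4 (u4 leaves); pivot element 5.
Divide row 4 by 5; eliminate column x3 from the other rows.
Row 3 update in column u4: 0 − 1·(1/5) = -1/5.

-1/5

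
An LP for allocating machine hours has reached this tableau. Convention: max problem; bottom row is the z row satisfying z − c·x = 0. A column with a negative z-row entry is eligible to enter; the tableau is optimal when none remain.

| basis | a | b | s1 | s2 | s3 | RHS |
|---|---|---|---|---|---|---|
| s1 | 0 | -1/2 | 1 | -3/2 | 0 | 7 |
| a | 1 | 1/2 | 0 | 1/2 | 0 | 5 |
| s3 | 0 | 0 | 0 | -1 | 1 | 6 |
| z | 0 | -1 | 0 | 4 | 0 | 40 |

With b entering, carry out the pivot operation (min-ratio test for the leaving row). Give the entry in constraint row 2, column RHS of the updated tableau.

Ratio test on column b — row 1: entry -1/2 ≤ 0; row 2: 5/(1/2) = 10; row 3: entry 0 ≤ 0. Minimum is 10 at row 2 (a leaves); pivot element 1/2.
Divide row 2 by 1/2; eliminate column b from the other rows.
In the new row 2, the RHS entry is the old entry divided by the pivot: 5/(1/2) = 10.

10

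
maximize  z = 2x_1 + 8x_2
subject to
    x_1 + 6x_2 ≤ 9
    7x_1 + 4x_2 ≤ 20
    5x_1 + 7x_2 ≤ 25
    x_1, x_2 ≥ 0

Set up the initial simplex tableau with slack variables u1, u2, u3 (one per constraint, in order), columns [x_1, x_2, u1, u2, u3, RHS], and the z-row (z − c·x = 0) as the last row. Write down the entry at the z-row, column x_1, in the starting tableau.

-2

The z-row carries the negated objective coefficients: the x_1 entry is -2.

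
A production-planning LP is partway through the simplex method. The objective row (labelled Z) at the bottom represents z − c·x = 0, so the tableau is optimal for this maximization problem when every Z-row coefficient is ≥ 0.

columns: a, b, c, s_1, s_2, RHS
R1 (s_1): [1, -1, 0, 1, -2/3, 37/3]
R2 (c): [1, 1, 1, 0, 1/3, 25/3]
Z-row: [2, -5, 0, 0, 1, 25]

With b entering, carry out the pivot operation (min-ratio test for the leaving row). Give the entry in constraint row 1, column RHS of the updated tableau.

Ratio test on column b — row 1: entry -1 ≤ 0; row 2: (25/3)/1 = 25/3. Minimum is 25/3 at row 2 (c leaves); pivot element 1.
Divide row 2 by 1; eliminate column b from the other rows.
Row 1 update in column RHS: 37/3 − (-1)·(25/3) = 62/3.

62/3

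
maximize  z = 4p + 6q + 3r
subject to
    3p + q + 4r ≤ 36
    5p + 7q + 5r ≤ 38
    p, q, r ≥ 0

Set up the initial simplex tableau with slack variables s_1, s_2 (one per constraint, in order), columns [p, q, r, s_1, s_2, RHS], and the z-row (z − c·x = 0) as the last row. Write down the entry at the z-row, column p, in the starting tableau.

The z-row carries the negated objective coefficients: the p entry is -4.

-4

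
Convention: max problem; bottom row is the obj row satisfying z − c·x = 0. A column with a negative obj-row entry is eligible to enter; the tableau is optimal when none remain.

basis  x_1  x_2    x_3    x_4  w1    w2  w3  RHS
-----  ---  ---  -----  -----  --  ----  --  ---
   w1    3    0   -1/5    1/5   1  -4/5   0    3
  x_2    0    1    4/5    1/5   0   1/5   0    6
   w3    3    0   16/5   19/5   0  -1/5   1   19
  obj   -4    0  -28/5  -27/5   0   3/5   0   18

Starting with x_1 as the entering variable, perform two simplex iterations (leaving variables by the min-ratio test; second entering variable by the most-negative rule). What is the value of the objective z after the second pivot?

Ratio test on column x_1 — row 1: 3/3 = 1; row 2: entry 0 ≤ 0; row 3: 19/3 = 19/3. Minimum is 1 at row 1 (w1 leaves); pivot element 3.
Pivot on row 1; the obj-row RHS becomes 18 − (-4)·1 = 22.
Next entering variable (most negative obj-row entry -88/15): x_3.
Ratio test on column x_3 — row 1: entry -1/15 ≤ 0; row 2: 6/(4/5) = 15/2; row 3: 16/(17/5) = 80/17. Minimum is 80/17 at row 3 (w3 leaves); pivot element 17/5.
After the second pivot the obj-row RHS is 22 − (-88/15)·(80/17) = 2530/51.

2530/51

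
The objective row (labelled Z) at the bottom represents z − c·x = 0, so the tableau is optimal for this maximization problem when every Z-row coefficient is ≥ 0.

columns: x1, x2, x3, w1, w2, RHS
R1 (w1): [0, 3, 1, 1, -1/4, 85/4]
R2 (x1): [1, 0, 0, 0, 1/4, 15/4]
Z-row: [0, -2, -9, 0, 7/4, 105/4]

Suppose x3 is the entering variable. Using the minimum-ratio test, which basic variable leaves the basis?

Column x3 entries and ratios — w1: (85/4)/1 = 85/4; x1: 0 ≤ 0, skip.
Smallest ratio is 85/4 in the row of w1, so w1 leaves.

w1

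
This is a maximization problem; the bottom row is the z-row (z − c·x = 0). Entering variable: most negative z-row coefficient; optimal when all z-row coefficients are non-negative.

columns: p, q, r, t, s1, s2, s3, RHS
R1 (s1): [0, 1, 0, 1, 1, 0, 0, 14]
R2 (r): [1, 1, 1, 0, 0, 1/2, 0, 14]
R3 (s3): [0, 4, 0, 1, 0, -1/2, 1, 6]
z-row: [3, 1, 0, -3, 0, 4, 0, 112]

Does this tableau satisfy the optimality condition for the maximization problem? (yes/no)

The z-row has a negative entry -3 in column t, so it is not optimal.

no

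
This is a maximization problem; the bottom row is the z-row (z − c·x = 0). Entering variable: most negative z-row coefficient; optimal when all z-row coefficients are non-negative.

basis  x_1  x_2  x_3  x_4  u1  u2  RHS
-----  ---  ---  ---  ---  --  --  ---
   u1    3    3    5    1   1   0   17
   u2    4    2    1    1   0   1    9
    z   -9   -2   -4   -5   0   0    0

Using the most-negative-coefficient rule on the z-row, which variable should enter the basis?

x_1

Negative z-row entries: x_1: -9, x_2: -2, x_3: -4, x_4: -5.
The most negative is -9 in column x_1, so x_1 enters.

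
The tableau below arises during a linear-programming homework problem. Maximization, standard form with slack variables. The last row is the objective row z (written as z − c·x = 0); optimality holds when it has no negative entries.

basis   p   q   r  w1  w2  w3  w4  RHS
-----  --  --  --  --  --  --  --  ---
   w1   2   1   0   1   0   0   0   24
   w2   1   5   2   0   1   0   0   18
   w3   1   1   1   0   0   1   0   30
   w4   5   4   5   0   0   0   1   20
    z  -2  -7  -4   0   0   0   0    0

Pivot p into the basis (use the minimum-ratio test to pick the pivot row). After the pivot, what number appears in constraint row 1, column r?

-2

Ratio test on column p — row 1: 24/2 = 12; row 2: 18/1 = 18; row 3: 30/1 = 30; row 4: 20/5 = 4. Minimum is 4 at row 4 (w4 leaves); pivot element 5.
Divide row 4 by 5; eliminate column p from the other rows.
Row 1 update in column r: 0 − 2·1 = -2.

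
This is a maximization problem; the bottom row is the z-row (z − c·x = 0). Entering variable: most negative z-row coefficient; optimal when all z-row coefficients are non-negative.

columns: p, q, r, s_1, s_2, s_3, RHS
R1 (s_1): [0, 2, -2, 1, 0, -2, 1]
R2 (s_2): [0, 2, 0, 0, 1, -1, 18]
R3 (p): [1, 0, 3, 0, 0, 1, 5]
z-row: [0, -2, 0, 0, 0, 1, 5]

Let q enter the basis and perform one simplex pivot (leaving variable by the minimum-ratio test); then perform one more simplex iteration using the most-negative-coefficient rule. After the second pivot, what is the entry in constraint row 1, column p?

1/3

Ratio test on column q — row 1: 1/2 = 1/2; row 2: 18/2 = 9; row 3: entry 0 ≤ 0. Minimum is 1/2 at row 1 (s_1 leaves); pivot element 2.
Divide row 1 by 2; eliminate column q from the other rows.
Second iteration: most negative z-row entry is -2 in column r, so r enters.
Ratio test on column r — row 1: entry -1 ≤ 0; row 2: 17/2 = 17/2; row 3: 5/3 = 5/3. Minimum is 5/3 at row 3 (p leaves); pivot element 3.
Divide row 3 by 3; eliminate column r from the other rows.
After both pivots, the entry at constraint row 1, column p is 1/3.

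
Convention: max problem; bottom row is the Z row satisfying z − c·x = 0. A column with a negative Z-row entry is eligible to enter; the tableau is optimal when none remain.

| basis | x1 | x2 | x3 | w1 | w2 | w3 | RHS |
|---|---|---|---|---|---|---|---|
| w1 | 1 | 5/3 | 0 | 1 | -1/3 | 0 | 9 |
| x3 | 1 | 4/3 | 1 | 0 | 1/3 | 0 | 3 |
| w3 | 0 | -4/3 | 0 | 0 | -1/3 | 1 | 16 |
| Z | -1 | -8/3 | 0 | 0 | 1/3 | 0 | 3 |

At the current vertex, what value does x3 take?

3

x3 is basic (row 2); its value is the RHS of that row, 3.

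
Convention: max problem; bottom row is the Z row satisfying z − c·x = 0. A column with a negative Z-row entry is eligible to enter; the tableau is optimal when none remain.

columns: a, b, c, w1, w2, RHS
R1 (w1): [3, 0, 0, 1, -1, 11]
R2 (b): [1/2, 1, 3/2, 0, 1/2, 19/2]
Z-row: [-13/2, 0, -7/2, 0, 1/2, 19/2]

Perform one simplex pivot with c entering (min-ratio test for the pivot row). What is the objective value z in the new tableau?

95/3

Ratio test on column c — row 1: entry 0 ≤ 0; row 2: (19/2)/(3/2) = 19/3. Minimum is 19/3 at row 2 (b leaves); pivot element 3/2.
Pivot on row 2; the Z-row RHS becomes 19/2 − (-7/2)·(19/3) = 95/3.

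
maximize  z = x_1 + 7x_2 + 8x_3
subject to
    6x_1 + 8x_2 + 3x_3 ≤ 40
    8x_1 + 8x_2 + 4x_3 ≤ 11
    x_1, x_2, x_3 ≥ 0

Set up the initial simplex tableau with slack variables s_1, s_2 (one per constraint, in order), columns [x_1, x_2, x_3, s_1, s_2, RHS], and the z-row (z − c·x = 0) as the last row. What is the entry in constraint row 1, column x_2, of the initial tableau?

Constraint 1 has coefficient 8 on x_2.

8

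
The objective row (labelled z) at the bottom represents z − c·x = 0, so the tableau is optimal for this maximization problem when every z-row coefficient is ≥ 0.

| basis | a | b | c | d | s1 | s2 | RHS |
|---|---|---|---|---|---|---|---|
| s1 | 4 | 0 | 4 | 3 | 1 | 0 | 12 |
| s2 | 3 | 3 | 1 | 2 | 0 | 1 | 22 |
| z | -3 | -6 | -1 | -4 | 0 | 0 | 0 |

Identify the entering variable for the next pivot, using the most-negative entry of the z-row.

b

Negative z-row entries: a: -3, b: -6, c: -1, d: -4.
The most negative is -6 in column b, so b enters.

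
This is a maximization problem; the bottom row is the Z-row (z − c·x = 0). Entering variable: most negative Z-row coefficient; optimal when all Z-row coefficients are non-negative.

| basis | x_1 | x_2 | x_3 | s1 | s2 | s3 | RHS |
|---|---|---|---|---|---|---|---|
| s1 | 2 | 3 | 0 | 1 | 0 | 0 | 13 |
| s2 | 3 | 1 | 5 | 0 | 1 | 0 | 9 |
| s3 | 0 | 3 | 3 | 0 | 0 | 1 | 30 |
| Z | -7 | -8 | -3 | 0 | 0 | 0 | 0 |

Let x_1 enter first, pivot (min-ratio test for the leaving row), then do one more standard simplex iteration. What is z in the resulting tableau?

Ratio test on column x_1 — row 1: 13/2 = 13/2; row 2: 9/3 = 3; row 3: entry 0 ≤ 0. Minimum is 3 at row 2 (s2 leaves); pivot element 3.
Pivot on row 2; the Z-row RHS becomes 0 − (-7)·3 = 21.
Next entering variable (most negative Z-row entry -17/3): x_2.
Ratio test on column x_2 — row 1: 7/(7/3) = 3; row 2: 3/(1/3) = 9; row 3: 30/3 = 10. Minimum is 3 at row 1 (s1 leaves); pivot element 7/3.
After the second pivot the Z-row RHS is 21 − (-17/3)·3 = 38.

38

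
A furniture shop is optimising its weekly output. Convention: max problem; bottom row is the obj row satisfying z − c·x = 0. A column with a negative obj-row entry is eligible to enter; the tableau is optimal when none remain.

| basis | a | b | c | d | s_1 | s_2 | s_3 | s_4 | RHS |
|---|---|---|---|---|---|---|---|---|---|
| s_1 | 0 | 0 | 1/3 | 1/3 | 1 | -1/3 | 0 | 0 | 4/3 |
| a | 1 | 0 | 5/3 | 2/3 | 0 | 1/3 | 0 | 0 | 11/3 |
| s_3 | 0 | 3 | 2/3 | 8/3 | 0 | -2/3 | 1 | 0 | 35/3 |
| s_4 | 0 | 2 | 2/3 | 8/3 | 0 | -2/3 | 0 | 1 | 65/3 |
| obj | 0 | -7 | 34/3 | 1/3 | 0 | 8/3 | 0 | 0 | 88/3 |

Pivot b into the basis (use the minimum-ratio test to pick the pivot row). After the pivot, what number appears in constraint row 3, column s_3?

1/3

Ratio test on column b — row 1: entry 0 ≤ 0; row 2: entry 0 ≤ 0; row 3: (35/3)/3 = 35/9; row 4: (65/3)/2 = 65/6. Minimum is 35/9 at row 3 (s_3 leaves); pivot element 3.
Divide row 3 by 3; eliminate column b from the other rows.
In the new row 3, the s_3 entry is the old entry divided by the pivot: 1/3 = 1/3.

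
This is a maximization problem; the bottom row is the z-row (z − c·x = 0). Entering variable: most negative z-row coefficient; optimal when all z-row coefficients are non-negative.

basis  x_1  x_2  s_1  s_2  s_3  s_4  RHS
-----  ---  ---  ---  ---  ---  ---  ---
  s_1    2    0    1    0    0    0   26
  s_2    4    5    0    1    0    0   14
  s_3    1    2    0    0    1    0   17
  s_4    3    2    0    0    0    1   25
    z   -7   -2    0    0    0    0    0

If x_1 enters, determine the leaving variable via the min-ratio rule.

Column x_1 entries and ratios — s_1: 26/2 = 13; s_2: 14/4 = 7/2; s_3: 17/1 = 17; s_4: 25/3 = 25/3.
Smallest ratio is 7/2 in the row of s_2, so s_2 leaves.

s_2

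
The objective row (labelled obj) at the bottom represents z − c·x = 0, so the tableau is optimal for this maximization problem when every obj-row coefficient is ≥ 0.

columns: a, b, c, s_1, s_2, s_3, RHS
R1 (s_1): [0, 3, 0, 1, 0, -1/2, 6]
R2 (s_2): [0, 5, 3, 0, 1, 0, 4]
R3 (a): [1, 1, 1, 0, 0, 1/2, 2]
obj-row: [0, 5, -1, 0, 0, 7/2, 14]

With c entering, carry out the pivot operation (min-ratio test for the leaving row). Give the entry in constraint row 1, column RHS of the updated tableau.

Ratio test on column c — row 1: entry 0 ≤ 0; row 2: 4/3 = 4/3; row 3: 2/1 = 2. Minimum is 4/3 at row 2 (s_2 leaves); pivot element 3.
Divide row 2 by 3; eliminate column c from the other rows.
Row 1 update in column RHS: 6 − 0·(4/3) = 6.

6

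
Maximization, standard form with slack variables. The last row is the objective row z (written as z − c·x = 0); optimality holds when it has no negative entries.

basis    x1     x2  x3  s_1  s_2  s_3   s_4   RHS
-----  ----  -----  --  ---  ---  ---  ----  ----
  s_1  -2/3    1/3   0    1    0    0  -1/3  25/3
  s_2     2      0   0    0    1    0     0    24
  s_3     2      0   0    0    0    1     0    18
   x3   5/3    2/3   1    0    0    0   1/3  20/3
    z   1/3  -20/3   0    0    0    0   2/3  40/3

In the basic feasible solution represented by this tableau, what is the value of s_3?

s_3 is basic (row 3); its value is the RHS of that row, 18.

18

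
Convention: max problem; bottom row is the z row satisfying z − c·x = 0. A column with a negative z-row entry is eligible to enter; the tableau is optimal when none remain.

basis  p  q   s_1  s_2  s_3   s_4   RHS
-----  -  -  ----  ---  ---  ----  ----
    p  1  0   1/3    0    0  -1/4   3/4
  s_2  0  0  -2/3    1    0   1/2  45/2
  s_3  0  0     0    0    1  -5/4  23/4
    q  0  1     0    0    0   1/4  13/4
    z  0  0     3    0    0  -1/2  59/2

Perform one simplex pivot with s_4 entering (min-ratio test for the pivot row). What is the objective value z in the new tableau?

36

Ratio test on column s_4 — row 1: entry -1/4 ≤ 0; row 2: (45/2)/(1/2) = 45; row 3: entry -5/4 ≤ 0; row 4: (13/4)/(1/4) = 13. Minimum is 13 at row 4 (q leaves); pivot element 1/4.
Pivot on row 4; the z-row RHS becomes 59/2 − (-1/2)·13 = 36.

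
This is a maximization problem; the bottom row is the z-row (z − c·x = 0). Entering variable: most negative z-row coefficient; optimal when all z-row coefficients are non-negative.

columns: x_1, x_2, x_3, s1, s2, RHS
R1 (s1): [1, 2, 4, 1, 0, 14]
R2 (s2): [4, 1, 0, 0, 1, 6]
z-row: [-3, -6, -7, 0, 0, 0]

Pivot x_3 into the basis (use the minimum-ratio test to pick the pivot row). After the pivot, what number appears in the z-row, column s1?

7/4

Ratio test on column x_3 — row 1: 14/4 = 7/2; row 2: entry 0 ≤ 0. Minimum is 7/2 at row 1 (s1 leaves); pivot element 4.
Divide row 1 by 4; eliminate column x_3 from the other rows.
z-row update in column s1: 0 − (-7)·(1/4) = 7/4.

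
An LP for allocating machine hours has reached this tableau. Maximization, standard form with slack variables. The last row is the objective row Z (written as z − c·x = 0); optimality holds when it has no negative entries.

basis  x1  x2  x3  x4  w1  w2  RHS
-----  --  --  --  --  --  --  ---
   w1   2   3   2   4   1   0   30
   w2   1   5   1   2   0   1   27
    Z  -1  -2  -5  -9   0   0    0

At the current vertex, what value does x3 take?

0

x3 is not in the basis, so in the current basic feasible solution x3 = 0.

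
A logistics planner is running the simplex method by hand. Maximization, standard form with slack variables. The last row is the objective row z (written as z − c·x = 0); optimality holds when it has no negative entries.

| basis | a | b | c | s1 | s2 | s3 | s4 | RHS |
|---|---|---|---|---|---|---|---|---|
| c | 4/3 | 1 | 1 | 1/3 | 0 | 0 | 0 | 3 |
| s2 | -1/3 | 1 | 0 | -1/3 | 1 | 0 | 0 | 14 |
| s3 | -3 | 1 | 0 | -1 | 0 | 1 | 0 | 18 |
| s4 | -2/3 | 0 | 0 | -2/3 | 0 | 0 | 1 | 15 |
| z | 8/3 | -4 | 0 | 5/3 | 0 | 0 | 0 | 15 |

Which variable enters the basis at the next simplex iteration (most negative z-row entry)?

b

Negative z-row entries: b: -4.
The most negative is -4 in column b, so b enters.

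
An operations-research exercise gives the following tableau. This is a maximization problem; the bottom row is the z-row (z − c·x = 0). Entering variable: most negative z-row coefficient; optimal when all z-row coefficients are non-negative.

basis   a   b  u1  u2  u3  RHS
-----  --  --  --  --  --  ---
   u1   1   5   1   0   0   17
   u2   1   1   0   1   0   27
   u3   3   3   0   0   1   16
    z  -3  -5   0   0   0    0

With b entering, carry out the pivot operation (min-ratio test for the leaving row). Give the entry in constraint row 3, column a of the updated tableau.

Ratio test on column b — row 1: 17/5 = 17/5; row 2: 27/1 = 27; row 3: 16/3 = 16/3. Minimum is 17/5 at row 1 (u1 leaves); pivot element 5.
Divide row 1 by 5; eliminate column b from the other rows.
Row 3 update in column a: 3 − 3·(1/5) = 12/5.

12/5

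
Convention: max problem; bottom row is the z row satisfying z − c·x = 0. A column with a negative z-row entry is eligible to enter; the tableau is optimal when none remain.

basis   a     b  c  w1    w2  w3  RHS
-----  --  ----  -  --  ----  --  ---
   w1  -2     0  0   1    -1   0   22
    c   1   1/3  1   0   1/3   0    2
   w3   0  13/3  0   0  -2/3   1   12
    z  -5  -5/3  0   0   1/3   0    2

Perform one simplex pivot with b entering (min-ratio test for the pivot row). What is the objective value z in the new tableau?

Ratio test on column b — row 1: entry 0 ≤ 0; row 2: 2/(1/3) = 6; row 3: 12/(13/3) = 36/13. Minimum is 36/13 at row 3 (w3 leaves); pivot element 13/3.
Pivot on row 3; the z-row RHS becomes 2 − (-5/3)·(36/13) = 86/13.

86/13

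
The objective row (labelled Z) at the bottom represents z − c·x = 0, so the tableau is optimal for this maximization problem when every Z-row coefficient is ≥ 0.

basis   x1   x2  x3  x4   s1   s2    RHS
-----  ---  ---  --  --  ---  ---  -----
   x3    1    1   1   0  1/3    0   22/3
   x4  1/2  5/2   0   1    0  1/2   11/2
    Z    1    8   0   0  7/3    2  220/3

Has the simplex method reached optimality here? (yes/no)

Every Z-row coefficient is ≥ 0, so the tableau is optimal.

yes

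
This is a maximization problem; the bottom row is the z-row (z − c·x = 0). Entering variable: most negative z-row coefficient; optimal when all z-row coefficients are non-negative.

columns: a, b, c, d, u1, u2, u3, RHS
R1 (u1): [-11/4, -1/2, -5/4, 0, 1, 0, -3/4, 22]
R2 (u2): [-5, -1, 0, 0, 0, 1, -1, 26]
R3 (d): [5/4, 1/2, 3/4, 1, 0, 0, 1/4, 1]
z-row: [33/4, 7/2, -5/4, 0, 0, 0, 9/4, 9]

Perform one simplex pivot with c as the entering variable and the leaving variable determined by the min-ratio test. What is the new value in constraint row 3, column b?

Ratio test on column c — row 1: entry -5/4 ≤ 0; row 2: entry 0 ≤ 0; row 3: 1/(3/4) = 4/3. Minimum is 4/3 at row 3 (d leaves); pivot element 3/4.
Divide row 3 by 3/4; eliminate column c from the other rows.
In the new row 3, the b entry is the old entry divided by the pivot: (1/2)/(3/4) = 2/3.

2/3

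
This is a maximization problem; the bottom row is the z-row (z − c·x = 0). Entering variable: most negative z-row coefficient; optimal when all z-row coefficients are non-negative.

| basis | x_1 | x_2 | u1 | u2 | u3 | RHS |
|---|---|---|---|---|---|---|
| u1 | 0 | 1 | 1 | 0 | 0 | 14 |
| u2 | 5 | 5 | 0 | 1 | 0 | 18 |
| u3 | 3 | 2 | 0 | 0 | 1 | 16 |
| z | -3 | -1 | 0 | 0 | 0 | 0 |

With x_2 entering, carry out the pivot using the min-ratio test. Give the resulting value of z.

Ratio test on column x_2 — row 1: 14/1 = 14; row 2: 18/5 = 18/5; row 3: 16/2 = 8. Minimum is 18/5 at row 2 (u2 leaves); pivot element 5.
Pivot on row 2; the z-row RHS becomes 0 − (-1)·(18/5) = 18/5.

18/5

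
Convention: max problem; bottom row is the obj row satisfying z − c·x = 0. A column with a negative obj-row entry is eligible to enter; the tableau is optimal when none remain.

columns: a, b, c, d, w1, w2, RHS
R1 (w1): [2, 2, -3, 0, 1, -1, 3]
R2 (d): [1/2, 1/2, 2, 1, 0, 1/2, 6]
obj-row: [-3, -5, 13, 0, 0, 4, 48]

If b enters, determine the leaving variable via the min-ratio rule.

Column b entries and ratios — w1: 3/2 = 3/2; d: 6/(1/2) = 12.
Smallest ratio is 3/2 in the row of w1, so w1 leaves.

w1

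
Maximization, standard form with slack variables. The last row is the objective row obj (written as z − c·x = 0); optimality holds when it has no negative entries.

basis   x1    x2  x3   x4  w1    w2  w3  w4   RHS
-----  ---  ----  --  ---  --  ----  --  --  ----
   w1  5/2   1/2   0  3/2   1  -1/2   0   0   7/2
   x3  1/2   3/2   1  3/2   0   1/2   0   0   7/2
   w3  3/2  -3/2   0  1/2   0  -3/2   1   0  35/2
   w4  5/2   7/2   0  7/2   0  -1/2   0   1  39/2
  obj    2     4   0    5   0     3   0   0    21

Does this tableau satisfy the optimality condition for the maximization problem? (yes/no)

Every obj-row coefficient is ≥ 0, so the tableau is optimal.

yes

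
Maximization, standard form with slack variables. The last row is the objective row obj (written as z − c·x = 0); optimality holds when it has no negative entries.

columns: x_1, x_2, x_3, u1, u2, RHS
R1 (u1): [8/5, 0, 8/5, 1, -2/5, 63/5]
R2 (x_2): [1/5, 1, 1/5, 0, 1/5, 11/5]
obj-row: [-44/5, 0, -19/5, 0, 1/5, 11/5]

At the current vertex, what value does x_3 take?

0

x_3 is not in the basis, so in the current basic feasible solution x_3 = 0.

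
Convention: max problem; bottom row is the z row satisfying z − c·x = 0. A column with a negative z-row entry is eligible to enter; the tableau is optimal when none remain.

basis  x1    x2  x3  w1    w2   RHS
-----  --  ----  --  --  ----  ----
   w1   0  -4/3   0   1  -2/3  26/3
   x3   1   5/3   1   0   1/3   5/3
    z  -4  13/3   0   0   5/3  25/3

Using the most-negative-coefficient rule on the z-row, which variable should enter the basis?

Negative z-row entries: x1: -4.
The most negative is -4 in column x1, so x1 enters.

x1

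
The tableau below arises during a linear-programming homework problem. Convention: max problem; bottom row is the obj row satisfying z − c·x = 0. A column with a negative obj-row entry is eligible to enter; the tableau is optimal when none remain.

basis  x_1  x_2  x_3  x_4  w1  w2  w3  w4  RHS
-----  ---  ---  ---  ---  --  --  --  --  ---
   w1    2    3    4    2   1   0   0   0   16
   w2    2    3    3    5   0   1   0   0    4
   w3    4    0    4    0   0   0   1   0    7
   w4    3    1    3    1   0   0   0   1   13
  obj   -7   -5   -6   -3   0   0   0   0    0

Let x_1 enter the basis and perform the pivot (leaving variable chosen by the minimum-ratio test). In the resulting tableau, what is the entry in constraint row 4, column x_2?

Ratio test on column x_1 — row 1: 16/2 = 8; row 2: 4/2 = 2; row 3: 7/4 = 7/4; row 4: 13/3 = 13/3. Minimum is 7/4 at row 3 (w3 leaves); pivot element 4.
Divide row 3 by 4; eliminate column x_1 from the other rows.
Row 4 update in column x_2: 1 − 3·0 = 1.

1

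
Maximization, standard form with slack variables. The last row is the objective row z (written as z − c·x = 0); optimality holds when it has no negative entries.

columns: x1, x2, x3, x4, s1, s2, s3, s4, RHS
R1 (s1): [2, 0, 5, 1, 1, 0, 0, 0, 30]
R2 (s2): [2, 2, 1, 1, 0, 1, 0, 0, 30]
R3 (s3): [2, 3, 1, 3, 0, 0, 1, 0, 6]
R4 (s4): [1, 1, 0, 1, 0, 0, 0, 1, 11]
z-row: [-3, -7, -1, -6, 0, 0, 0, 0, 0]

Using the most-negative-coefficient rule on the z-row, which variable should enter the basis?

Negative z-row entries: x1: -3, x2: -7, x3: -1, x4: -6.
The most negative is -7 in column x2, so x2 enters.

x2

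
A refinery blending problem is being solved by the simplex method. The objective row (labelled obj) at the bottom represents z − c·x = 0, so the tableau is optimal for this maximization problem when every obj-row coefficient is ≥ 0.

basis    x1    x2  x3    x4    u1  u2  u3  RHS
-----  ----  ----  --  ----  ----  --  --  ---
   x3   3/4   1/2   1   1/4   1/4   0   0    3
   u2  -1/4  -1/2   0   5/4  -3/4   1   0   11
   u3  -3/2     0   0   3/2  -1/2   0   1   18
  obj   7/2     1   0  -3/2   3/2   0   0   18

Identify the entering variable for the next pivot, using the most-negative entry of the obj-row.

Negative obj-row entries: x4: -3/2.
The most negative is -3/2 in column x4, so x4 enters.

x4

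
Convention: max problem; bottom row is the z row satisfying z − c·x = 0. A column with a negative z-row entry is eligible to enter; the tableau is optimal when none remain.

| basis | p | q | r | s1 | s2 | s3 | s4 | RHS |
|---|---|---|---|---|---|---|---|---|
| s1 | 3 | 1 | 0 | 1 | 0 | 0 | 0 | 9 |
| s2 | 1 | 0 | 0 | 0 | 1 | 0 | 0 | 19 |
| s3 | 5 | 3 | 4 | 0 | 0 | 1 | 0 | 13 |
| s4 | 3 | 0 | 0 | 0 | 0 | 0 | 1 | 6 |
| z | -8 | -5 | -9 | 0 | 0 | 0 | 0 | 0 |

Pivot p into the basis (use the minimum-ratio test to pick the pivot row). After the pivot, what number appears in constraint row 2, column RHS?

17

Ratio test on column p — row 1: 9/3 = 3; row 2: 19/1 = 19; row 3: 13/5 = 13/5; row 4: 6/3 = 2. Minimum is 2 at row 4 (s4 leaves); pivot element 3.
Divide row 4 by 3; eliminate column p from the other rows.
Row 2 update in column RHS: 19 − 1·2 = 17.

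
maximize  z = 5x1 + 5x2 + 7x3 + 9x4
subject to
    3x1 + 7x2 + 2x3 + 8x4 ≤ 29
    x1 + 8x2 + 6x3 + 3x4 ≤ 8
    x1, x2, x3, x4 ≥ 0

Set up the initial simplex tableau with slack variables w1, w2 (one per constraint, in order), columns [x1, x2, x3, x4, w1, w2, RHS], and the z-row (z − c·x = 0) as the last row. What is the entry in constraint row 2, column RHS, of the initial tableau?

The RHS of constraint 2 is b_2 = 8.

8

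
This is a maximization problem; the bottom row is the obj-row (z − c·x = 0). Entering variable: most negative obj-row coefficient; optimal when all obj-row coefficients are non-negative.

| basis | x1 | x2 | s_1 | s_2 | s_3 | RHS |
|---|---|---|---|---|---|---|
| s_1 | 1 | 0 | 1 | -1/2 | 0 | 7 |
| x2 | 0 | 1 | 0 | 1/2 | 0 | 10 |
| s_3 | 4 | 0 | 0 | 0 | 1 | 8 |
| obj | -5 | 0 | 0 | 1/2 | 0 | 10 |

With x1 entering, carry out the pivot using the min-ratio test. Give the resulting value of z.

Ratio test on column x1 — row 1: 7/1 = 7; row 2: entry 0 ≤ 0; row 3: 8/4 = 2. Minimum is 2 at row 3 (s_3 leaves); pivot element 4.
Pivot on row 3; the obj-row RHS becomes 10 − (-5)·2 = 20.

20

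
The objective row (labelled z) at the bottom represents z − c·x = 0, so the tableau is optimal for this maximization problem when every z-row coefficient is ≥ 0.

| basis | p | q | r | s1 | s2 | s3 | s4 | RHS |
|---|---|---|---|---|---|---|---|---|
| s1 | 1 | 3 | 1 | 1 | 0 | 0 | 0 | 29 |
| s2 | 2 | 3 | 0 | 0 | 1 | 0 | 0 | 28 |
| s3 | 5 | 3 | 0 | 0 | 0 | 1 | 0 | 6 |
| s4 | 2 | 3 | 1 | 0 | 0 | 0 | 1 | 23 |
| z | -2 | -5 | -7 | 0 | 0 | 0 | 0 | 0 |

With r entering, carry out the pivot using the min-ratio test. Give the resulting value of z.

Ratio test on column r — row 1: 29/1 = 29; row 2: entry 0 ≤ 0; row 3: entry 0 ≤ 0; row 4: 23/1 = 23. Minimum is 23 at row 4 (s4 leaves); pivot element 1.
Pivot on row 4; the z-row RHS becomes 0 − (-7)·23 = 161.

161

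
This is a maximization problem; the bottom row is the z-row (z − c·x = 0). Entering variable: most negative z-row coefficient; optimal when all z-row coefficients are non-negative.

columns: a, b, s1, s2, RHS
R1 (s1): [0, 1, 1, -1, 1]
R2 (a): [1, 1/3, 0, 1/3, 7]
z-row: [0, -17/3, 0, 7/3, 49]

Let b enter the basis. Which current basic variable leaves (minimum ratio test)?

Column b entries and ratios — s1: 1/1 = 1; a: 7/(1/3) = 21.
Smallest ratio is 1 in the row of s1, so s1 leaves.

s1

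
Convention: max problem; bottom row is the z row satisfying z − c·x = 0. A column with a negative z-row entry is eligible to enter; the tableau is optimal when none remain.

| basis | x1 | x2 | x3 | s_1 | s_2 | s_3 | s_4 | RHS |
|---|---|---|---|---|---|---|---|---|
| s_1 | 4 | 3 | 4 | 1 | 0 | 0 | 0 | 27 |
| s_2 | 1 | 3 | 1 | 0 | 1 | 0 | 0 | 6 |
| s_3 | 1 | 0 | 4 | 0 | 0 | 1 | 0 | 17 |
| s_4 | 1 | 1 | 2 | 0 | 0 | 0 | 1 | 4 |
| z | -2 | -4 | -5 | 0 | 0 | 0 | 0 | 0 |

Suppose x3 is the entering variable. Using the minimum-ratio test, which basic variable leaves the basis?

s_4

Column x3 entries and ratios — s_1: 27/4 = 27/4; s_2: 6/1 = 6; s_3: 17/4 = 17/4; s_4: 4/2 = 2.
Smallest ratio is 2 in the row of s_4, so s_4 leaves.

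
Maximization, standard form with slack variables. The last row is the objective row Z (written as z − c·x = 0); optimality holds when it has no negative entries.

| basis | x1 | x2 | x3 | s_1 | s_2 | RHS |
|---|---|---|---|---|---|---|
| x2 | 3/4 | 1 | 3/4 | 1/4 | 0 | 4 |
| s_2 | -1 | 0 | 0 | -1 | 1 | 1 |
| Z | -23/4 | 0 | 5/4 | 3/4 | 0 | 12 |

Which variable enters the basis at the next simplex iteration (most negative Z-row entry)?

Negative Z-row entries: x1: -23/4.
The most negative is -23/4 in column x1, so x1 enters.

x1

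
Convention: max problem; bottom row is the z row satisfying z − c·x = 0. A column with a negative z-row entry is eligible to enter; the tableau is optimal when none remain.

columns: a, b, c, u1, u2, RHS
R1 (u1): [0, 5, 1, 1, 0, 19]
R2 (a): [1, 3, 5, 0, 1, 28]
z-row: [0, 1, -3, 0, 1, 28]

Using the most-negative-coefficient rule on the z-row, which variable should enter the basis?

c

Negative z-row entries: c: -3.
The most negative is -3 in column c, so c enters.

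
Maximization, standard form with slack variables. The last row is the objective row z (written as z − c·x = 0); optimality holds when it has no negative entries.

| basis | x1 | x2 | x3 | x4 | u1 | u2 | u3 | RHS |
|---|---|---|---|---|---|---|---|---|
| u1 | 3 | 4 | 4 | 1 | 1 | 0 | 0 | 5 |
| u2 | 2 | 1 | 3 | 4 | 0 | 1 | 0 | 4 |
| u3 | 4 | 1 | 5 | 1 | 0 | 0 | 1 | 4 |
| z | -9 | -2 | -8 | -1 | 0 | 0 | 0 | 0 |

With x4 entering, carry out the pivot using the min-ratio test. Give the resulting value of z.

Ratio test on column x4 — row 1: 5/1 = 5; row 2: 4/4 = 1; row 3: 4/1 = 4. Minimum is 1 at row 2 (u2 leaves); pivot element 4.
Pivot on row 2; the z-row RHS becomes 0 − (-1)·1 = 1.

1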